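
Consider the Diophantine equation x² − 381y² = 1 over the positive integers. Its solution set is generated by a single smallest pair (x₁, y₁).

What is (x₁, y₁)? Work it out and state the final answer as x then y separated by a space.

√381 → a₀=19, period (1,1,12,1,1,38); ℓ=6 even so k=5
i=0: a=19 ⇒ p=19, q=1
…
i=4: a=1 ⇒ p=527, q=27
i=5: a=1 ⇒ p=1015, q=52
fundamental: x₁=1015, y₁=52  (since 1030225 − 381·2704 = 1)

1015 52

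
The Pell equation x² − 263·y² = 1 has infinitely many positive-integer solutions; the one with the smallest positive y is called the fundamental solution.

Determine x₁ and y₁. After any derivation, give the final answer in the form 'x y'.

139128 8579

[16; 4,1,1,1,1,15,1,1,1,1,4,32] for √263; ℓ=12 ⇒ convergent index 11
a_0=16:  p_0=16·1+0=16,  q_0=16·0+1=1
a_1=4:  p_1=4·16+1=65,  q_1=4·1+0=4
a_2=1:  p_2=1·65+16=81,  q_2=1·4+1=5
a_3=1:  p_3=1·81+65=146,  q_3=1·5+4=9
…
a_5=1:  p_5=1·227+146=373,  q_5=1·14+9=23
a_6=15:  p_6=15·373+227=5822,  q_6=15·23+14=359
a_7=1:  p_7=1·5822+373=6195,  q_7=1·359+23=382
a_8=1:  p_8=1·6195+5822=12017,  q_8=1·382+359=741
a_9=1:  p_9=1·12017+6195=18212,  q_9=1·741+382=1123
a_10=1:  p_10=1·18212+12017=30229,  q_10=1·1123+741=1864
a_11=4:  p_11=4·30229+18212=139128,  q_11=4·1864+1123=8579
→ (139128, 8579).  Check: 139128²=19356600384, 263·8579²=19356600383, difference 1.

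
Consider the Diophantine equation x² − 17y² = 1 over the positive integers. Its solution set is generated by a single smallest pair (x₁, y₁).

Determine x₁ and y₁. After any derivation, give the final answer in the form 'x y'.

33 8

√17 → a₀=4, period (8); ℓ=1 odd so k=1
step 0: (4, 1)  from 4·(1,0) + (0,1)
step 1: (33, 8)  from 8·(4,1) + (1,0)
→ (33, 8).  Check: 33²=1089, 17·8²=1088, difference 1.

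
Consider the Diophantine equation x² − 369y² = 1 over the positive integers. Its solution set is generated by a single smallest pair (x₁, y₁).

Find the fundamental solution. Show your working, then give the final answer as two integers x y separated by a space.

d=369: √d = [19; 4,1,3,2,7,4,7,2,3,1,4,38] (ℓ=12, even), read p_11/q_11
a_0=19:  p_0=19·1+0=19,  q_0=19·0+1=1
…
a_2=1:  p_2=1·77+19=96,  q_2=1·4+1=5
a_3=3:  p_3=3·96+77=365,  q_3=3·5+4=19
a_4=2:  p_4=2·365+96=826,  q_4=2·19+5=43
a_5=7:  p_5=7·826+365=6147,  q_5=7·43+19=320
…
a_10=1:  p_10=1·1364557+393504=1758061,  q_10=1·71036+20485=91521
a_11=4:  p_11=4·1758061+1364557=8396801,  q_11=4·91521+71036=437120
→ (8396801, 437120).  Check: 8396801²=70506267033601, 369·437120²=70506267033600, difference 1.

8396801 437120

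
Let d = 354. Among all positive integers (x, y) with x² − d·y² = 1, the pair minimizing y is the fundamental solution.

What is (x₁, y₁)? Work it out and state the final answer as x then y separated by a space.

258065 13716

d=354: √d = [18; 1,4,2,2,18,2,2,4,1,36] (ℓ=10, even), read p_9/q_9
a_0=18:  p_0=18·1+0=18,  q_0=18·0+1=1
…
a_2=4:  p_2=4·19+18=94,  q_2=4·1+1=5
a_3=2:  p_3=2·94+19=207,  q_3=2·5+1=11
…
a_7=2:  p_7=2·19210+9351=47771,  q_7=2·1021+497=2539
a_8=4:  p_8=4·47771+19210=210294,  q_8=4·2539+1021=11177
a_9=1:  p_9=1·210294+47771=258065,  q_9=1·11177+2539=13716
fundamental: x₁=258065, y₁=13716  (since 66597544225 − 354·188128656 = 1)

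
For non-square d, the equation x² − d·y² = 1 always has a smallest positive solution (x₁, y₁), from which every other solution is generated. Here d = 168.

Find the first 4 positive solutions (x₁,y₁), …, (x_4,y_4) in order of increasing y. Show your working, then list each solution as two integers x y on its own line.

13 1
337 26
8749 675
227137 17524

√168 → a₀=12, period (1,24); ℓ=2 even so k=1
step 0: (12, 1)  from 12·(1,0) + (0,1)
step 1: (13, 1)  from 1·(12,1) + (1,0)
fundamental: x₁=13, y₁=1  (since 169 − 168·1 = 1)
n=2: (13,1)∘(13,1) = (13·13+168·1·1, 13·1+1·13) = (337,26)
n=3: (337,26)∘(13,1) = (13·337+168·1·26, 13·26+1·337) = (8749,675)
n=4: (8749,675)∘(13,1) = (13·8749+168·1·675, 13·675+1·8749) = (227137,17524)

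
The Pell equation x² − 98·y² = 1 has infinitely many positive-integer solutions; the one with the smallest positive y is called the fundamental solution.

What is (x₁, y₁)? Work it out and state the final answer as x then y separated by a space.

√98 = [9; 1,8,1,18, …], period ℓ=4 (even) → k=3
a_0=9:  p_0=9·1+0=9,  q_0=9·0+1=1
…
a_2=8:  p_2=8·10+9=89,  q_2=8·1+1=9
a_3=1:  p_3=1·89+10=99,  q_3=1·9+1=10
→ (99, 10).  Check: 99²=9801, 98·10²=9800, difference 1.

99 10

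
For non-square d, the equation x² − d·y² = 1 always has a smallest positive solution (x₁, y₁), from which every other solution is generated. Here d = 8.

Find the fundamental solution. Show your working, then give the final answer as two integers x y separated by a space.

√8 = [2; 1,4, …], period ℓ=2 (even) → k=1
step 0: (2, 1)  from 2·(1,0) + (0,1)
step 1: (3, 1)  from 1·(2,1) + (1,0)
fundamental: x₁=3, y₁=1  (since 9 − 8·1 = 1)

3 1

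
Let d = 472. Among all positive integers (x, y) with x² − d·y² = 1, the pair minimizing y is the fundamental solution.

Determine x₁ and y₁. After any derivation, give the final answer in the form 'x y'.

306917 14127

√472 → a₀=21, period (1,2,1,1,1,…,2,1,42); ℓ=14 even so k=13
step 0: (21, 1)  from 21·(1,0) + (0,1)
…
step 4: (152, 7)  from 1·(87,4) + (65,3)
…
step 10: (54227, 2496)  from 1·(30003,1381) + (24224,1115)
step 11: (84230, 3877)  from 1·(54227,2496) + (30003,1381)
step 12: (222687, 10250)  from 2·(84230,3877) + (54227,2496)
step 13: (306917, 14127)  from 1·(222687,10250) + (84230,3877)
→ (306917, 14127).  Check: 306917²=94198044889, 472·14127²=94198044888, difference 1.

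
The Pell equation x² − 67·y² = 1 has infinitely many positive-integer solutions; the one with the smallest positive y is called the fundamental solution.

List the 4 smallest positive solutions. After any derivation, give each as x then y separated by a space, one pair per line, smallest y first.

48842 5967
4771081927 582880428
466058366908226 56938091722785
45526445508292066657 5561940551265649512

[8; 5,2,1,1,7,1,1,2,5,16] for √67; ℓ=10 ⇒ convergent index 9
step 0: (8, 1)  from 8·(1,0) + (0,1)
step 1: (41, 5)  from 5·(8,1) + (1,0)
step 2: (90, 11)  from 2·(41,5) + (8,1)
step 3: (131, 16)  from 1·(90,11) + (41,5)
step 4: (221, 27)  from 1·(131,16) + (90,11)
step 5: (1678, 205)  from 7·(221,27) + (131,16)
…
step 7: (3577, 437)  from 1·(1899,232) + (1678,205)
step 8: (9053, 1106)  from 2·(3577,437) + (1899,232)
step 9: (48842, 5967)  from 5·(9053,1106) + (3577,437)
→ (48842, 5967).  Check: 48842²=2385540964, 67·5967²=2385540963, difference 1.
(48842+5967√67)^2 = 4771081927 + 582880428√67
(48842+5967√67)^3 = 466058366908226 + 56938091722785√67
(48842+5967√67)^4 = 45526445508292066657 + 5561940551265649512√67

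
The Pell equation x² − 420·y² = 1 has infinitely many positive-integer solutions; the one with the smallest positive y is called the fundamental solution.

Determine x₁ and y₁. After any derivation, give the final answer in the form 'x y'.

√420 = [20; 2,40, …], period ℓ=2 (even) → k=1
i=0: a=20 ⇒ p=20, q=1
i=1: a=2 ⇒ p=41, q=2
fundamental: x₁=41, y₁=2  (since 1681 − 420·4 = 1)

41 2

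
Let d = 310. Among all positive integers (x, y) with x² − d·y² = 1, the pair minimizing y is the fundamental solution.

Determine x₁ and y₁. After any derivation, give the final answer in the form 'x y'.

√310 → a₀=17, period (1,1,1,1,5,…,1,1,34); ℓ=16 even so k=15
a_0=17:  p_0=17·1+0=17,  q_0=17·0+1=1
a_1=1:  p_1=1·17+1=18,  q_1=1·1+0=1
a_2=1:  p_2=1·18+17=35,  q_2=1·1+1=2
a_3=1:  p_3=1·35+18=53,  q_3=1·2+1=3
a_4=1:  p_4=1·53+35=88,  q_4=1·3+2=5
a_5=5:  p_5=5·88+53=493,  q_5=5·5+3=28
a_6=3:  p_6=3·493+88=1567,  q_6=3·28+5=89
a_7=1:  p_7=1·1567+493=2060,  q_7=1·89+28=117
a_8=2:  p_8=2·2060+1567=5687,  q_8=2·117+89=323
a_9=1:  p_9=1·5687+2060=7747,  q_9=1·323+117=440
a_10=3:  p_10=3·7747+5687=28928,  q_10=3·440+323=1643
…
a_13=1:  p_13=1·181315+152387=333702,  q_13=1·10298+8655=18953
a_14=1:  p_14=1·333702+181315=515017,  q_14=1·18953+10298=29251
a_15=1:  p_15=1·515017+333702=848719,  q_15=1·29251+18953=48204
(x₁, y₁) = (848719, 48204);  848719² − 310·48204² = 1 ✓

848719 48204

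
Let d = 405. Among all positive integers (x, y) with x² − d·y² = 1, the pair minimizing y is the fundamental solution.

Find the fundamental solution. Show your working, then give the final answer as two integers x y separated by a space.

161 8

√405 → a₀=20, period (8,40); ℓ=2 even so k=1
i=0: a=20 ⇒ p=20, q=1
i=1: a=8 ⇒ p=161, q=8
(x₁, y₁) = (161, 8);  161² − 405·8² = 1 ✓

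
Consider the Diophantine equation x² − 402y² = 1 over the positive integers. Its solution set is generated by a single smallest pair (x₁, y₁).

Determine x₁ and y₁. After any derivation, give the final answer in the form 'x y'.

401 20

√402 = [20; 20,40, …], period ℓ=2 (even) → k=1
step 0: (20, 1)  from 20·(1,0) + (0,1)
step 1: (401, 20)  from 20·(20,1) + (1,0)
(x₁, y₁) = (401, 20);  401² − 402·20² = 1 ✓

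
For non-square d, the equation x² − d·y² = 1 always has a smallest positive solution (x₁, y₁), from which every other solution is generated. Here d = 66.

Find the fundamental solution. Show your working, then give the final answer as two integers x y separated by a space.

[8; 8,16] for √66; ℓ=2 ⇒ convergent index 1
a_0=8:  p_0=8·1+0=8,  q_0=8·0+1=1
a_1=8:  p_1=8·8+1=65,  q_1=8·1+0=8
(x₁, y₁) = (65, 8);  65² − 66·8² = 1 ✓

65 8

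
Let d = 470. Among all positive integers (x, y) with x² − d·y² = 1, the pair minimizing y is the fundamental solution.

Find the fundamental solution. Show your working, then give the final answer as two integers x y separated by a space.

[21; 1,2,8,2,1,42] for √470; ℓ=6 ⇒ convergent index 5
a_0=21:  p_0=21·1+0=21,  q_0=21·0+1=1
…
a_2=2:  p_2=2·22+21=65,  q_2=2·1+1=3
…
a_4=2:  p_4=2·542+65=1149,  q_4=2·25+3=53
a_5=1:  p_5=1·1149+542=1691,  q_5=1·53+25=78
(x₁, y₁) = (1691, 78);  1691² − 470·78² = 1 ✓

1691 78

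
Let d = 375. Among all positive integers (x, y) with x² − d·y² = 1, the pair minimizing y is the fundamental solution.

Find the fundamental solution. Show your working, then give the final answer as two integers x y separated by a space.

15124 781

√375 → a₀=19, period (2,1,2,1,5,1,2,1,2,38); ℓ=10 even so k=9
step 0: (19, 1)  from 19·(1,0) + (0,1)
…
step 5: (1220, 63)  from 5·(213,11) + (155,8)
…
step 7: (4086, 211)  from 2·(1433,74) + (1220,63)
step 8: (5519, 285)  from 1·(4086,211) + (1433,74)
step 9: (15124, 781)  from 2·(5519,285) + (4086,211)
→ (15124, 781).  Check: 15124²=228735376, 375·781²=228735375, difference 1.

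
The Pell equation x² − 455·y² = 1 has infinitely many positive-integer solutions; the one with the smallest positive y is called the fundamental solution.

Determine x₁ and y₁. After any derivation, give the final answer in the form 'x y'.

√455 = [21; 3,42, …], period ℓ=2 (even) → k=1
step 0: (21, 1)  from 21·(1,0) + (0,1)
step 1: (64, 3)  from 3·(21,1) + (1,0)
fundamental: x₁=64, y₁=3  (since 4096 − 455·9 = 1)

64 3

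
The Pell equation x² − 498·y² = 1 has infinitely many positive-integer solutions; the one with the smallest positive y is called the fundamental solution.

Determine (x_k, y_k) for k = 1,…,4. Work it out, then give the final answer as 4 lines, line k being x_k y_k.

√498 = [22; 3,6,22,6,3,44, …], period ℓ=6 (even) → k=5
step 0: (22, 1)  from 22·(1,0) + (0,1)
…
step 2: (424, 19)  from 6·(67,3) + (22,1)
step 3: (9395, 421)  from 22·(424,19) + (67,3)
step 4: (56794, 2545)  from 6·(9395,421) + (424,19)
step 5: (179777, 8056)  from 3·(56794,2545) + (9395,421)
(x₁, y₁) = (179777, 8056);  179777² − 498·8056² = 1 ✓
n=2: (179777,8056)∘(179777,8056) = (179777·179777+498·8056·8056, 179777·8056+8056·179777) = (64639539457,2896567024)
n=3: (64639539457,2896567024)∘(179777,8056) = (179777·64639539457+498·8056·2896567024, 179777·2896567024+8056·64639539457) = (23241404969742401,1041472259739240)
n=4: (23241404969742401,1041472259739240)∘(179777,8056) = (179777·23241404969742401+498·8056·1041472259739240, 179777·1041472259739240+8056·23241404969742401) = (8356540122426119709697,374465516875386131936)

179777 8056
64639539457 2896567024
23241404969742401 1041472259739240
8356540122426119709697 374465516875386131936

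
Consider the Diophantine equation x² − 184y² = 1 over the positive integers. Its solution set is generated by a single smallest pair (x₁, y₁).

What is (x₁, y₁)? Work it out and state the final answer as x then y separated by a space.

√184 = [13; 1,1,3,2,1,2,1,2,3,1,1,26, …], period ℓ=12 (even) → k=11
i=0: a=13 ⇒ p=13, q=1
i=1: a=1 ⇒ p=14, q=1
i=2: a=1 ⇒ p=27, q=2
i=3: a=3 ⇒ p=95, q=7
i=4: a=2 ⇒ p=217, q=16
i=5: a=1 ⇒ p=312, q=23
i=6: a=2 ⇒ p=841, q=62
i=7: a=1 ⇒ p=1153, q=85
…
i=9: a=3 ⇒ p=10594, q=781
i=10: a=1 ⇒ p=13741, q=1013
i=11: a=1 ⇒ p=24335, q=1794
→ (24335, 1794).  Check: 24335²=592192225, 184·1794²=592192224, difference 1.

24335 1794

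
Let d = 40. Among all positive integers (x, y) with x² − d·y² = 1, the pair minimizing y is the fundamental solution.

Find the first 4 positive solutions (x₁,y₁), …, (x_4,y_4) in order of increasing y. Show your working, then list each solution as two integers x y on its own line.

√40 → a₀=6, period (3,12); ℓ=2 even so k=1
a_0=6:  p_0=6·1+0=6,  q_0=6·0+1=1
a_1=3:  p_1=3·6+1=19,  q_1=3·1+0=3
fundamental: x₁=19, y₁=3  (since 361 − 40·9 = 1)
k=2:  x_2 = 19·19+40·3·3 = 721,  y_2 = 19·3+3·19 = 114
k=3:  x_3 = 19·721+40·3·114 = 27379,  y_3 = 19·114+3·721 = 4329
k=4:  x_4 = 19·27379+40·3·4329 = 1039681,  y_4 = 19·4329+3·27379 = 164388

19 3
721 114
27379 4329
1039681 164388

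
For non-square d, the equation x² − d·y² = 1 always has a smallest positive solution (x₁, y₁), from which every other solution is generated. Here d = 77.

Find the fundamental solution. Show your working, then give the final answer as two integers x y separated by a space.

√77 → a₀=8, period (1,3,2,3,1,16); ℓ=6 even so k=5
step 0: (8, 1)  from 8·(1,0) + (0,1)
…
step 3: (79, 9)  from 2·(35,4) + (9,1)
step 4: (272, 31)  from 3·(79,9) + (35,4)
step 5: (351, 40)  from 1·(272,31) + (79,9)
fundamental: x₁=351, y₁=40  (since 123201 − 77·1600 = 1)

351 40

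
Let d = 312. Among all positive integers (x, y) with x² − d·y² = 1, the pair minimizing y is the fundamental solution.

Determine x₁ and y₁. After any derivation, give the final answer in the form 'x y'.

53 3

√312 = [17; 1,1,1,34, …], period ℓ=4 (even) → k=3
i=0: a=17 ⇒ p=17, q=1
i=1: a=1 ⇒ p=18, q=1
i=2: a=1 ⇒ p=35, q=2
i=3: a=1 ⇒ p=53, q=3
→ (53, 3).  Check: 53²=2809, 312·3²=2808, difference 1.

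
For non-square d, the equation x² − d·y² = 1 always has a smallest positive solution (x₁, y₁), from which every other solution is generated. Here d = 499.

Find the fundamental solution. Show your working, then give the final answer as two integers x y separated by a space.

4490 201

d=499: √d = [22; 2,1,21,1,2,44] (ℓ=6, even), read p_5/q_5
step 0: (22, 1)  from 22·(1,0) + (0,1)
step 1: (45, 2)  from 2·(22,1) + (1,0)
…
step 3: (1452, 65)  from 21·(67,3) + (45,2)
step 4: (1519, 68)  from 1·(1452,65) + (67,3)
step 5: (4490, 201)  from 2·(1519,68) + (1452,65)
(x₁, y₁) = (4490, 201);  4490² − 499·201² = 1 ✓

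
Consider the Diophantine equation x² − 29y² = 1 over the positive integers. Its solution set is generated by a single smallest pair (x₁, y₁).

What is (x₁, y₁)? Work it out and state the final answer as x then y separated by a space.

9801 1820

√29 → a₀=5, period (2,1,1,2,10); ℓ=5 odd so k=9
k=0  a_k=5  p_k/q_k = 5/1
…
k=2  a_k=1  p_k/q_k = 16/3
k=3  a_k=1  p_k/q_k = 27/5
…
k=8  a_k=1  p_k/q_k = 3775/701
k=9  a_k=2  p_k/q_k = 9801/1820
(x₁, y₁) = (9801, 1820);  9801² − 29·1820² = 1 ✓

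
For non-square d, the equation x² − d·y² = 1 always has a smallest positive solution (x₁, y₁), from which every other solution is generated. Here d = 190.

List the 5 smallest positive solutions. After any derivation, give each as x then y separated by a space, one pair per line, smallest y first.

52021 3774
5412368881 392654508
563113683064981 40852560317562
58587473808034384321 4250382080167131096
6095557949372399730460501 442218252343896093172470

√190 → a₀=13, period (1,3,1,1,1,…,3,1,26); ℓ=14 even so k=13
k=0  a_k=13  p_k/q_k = 13/1
k=1  a_k=1  p_k/q_k = 14/1
k=2  a_k=3  p_k/q_k = 55/4
k=3  a_k=1  p_k/q_k = 69/5
k=4  a_k=1  p_k/q_k = 124/9
k=5  a_k=1  p_k/q_k = 193/14
k=6  a_k=2  p_k/q_k = 510/37
k=7  a_k=2  p_k/q_k = 1213/88
k=8  a_k=2  p_k/q_k = 2936/213
…
k=10  a_k=1  p_k/q_k = 7085/514
k=11  a_k=1  p_k/q_k = 11234/815
k=12  a_k=3  p_k/q_k = 40787/2959
k=13  a_k=1  p_k/q_k = 52021/3774
fundamental: x₁=52021, y₁=3774  (since 2706184441 − 190·14243076 = 1)
(x_2, y_2) = (52021·52021 + 190·3774·3774, 52021·3774 + 3774·52021) = (5412368881, 392654508)
(x_3, y_3) = (52021·5412368881 + 190·3774·392654508, 52021·392654508 + 3774·5412368881) = (563113683064981, 40852560317562)
(x_4, y_4) = (52021·563113683064981 + 190·3774·40852560317562, 52021·40852560317562 + 3774·563113683064981) = (58587473808034384321, 4250382080167131096)
(x_5, y_5) = (52021·58587473808034384321 + 190·3774·4250382080167131096, 52021·4250382080167131096 + 3774·58587473808034384321) = (6095557949372399730460501, 442218252343896093172470)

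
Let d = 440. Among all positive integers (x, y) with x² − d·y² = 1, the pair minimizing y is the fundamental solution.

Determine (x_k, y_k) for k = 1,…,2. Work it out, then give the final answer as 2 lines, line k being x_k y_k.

21 1
881 42

d=440: √d = [20; 1,40] (ℓ=2, even), read p_1/q_1
step 0: (20, 1)  from 20·(1,0) + (0,1)
step 1: (21, 1)  from 1·(20,1) + (1,0)
→ (21, 1).  Check: 21²=441, 440·1²=440, difference 1.
(x_2, y_2) = (21·21 + 440·1·1, 21·1 + 1·21) = (881, 42)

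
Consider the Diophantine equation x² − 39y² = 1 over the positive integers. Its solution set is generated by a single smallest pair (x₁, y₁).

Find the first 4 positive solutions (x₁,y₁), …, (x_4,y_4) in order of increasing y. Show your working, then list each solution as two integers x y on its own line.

√39 → a₀=6, period (4,12); ℓ=2 even so k=1
i=0: a=6 ⇒ p=6, q=1
i=1: a=4 ⇒ p=25, q=4
→ (25, 4).  Check: 25²=625, 39·4²=624, difference 1.
(25+4√39)^2 = 1249 + 200√39
(25+4√39)^3 = 62425 + 9996√39
(25+4√39)^4 = 3120001 + 499600√39

25 4
1249 200
62425 9996
3120001 499600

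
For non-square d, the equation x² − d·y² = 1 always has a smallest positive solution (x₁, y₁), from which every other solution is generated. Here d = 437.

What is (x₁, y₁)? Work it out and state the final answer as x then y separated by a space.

4599 220

√437 → a₀=20, period (1,9,2,9,1,40); ℓ=6 even so k=5
k=0  a_k=20  p_k/q_k = 20/1
…
k=2  a_k=9  p_k/q_k = 209/10
k=3  a_k=2  p_k/q_k = 439/21
k=4  a_k=9  p_k/q_k = 4160/199
k=5  a_k=1  p_k/q_k = 4599/220
fundamental: x₁=4599, y₁=220  (since 21150801 − 437·48400 = 1)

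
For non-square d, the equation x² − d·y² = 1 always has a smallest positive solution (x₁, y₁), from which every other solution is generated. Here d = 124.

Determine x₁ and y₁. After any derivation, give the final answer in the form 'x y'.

4620799 414960

√124 = [11; 7,2,1,1,1,…,2,7,22, …], period ℓ=16 (even) → k=15
i=0: a=11 ⇒ p=11, q=1
i=1: a=7 ⇒ p=78, q=7
i=2: a=2 ⇒ p=167, q=15
i=3: a=1 ⇒ p=245, q=22
i=4: a=1 ⇒ p=412, q=37
i=5: a=1 ⇒ p=657, q=59
…
i=7: a=1 ⇒ p=3040, q=273
…
i=9: a=1 ⇒ p=17583, q=1579
i=10: a=3 ⇒ p=67292, q=6043
…
i=13: a=1 ⇒ p=237042, q=21287
i=14: a=2 ⇒ p=626251, q=56239
i=15: a=7 ⇒ p=4620799, q=414960
fundamental: x₁=4620799, y₁=414960  (since 21351783398401 − 124·172191801600 = 1)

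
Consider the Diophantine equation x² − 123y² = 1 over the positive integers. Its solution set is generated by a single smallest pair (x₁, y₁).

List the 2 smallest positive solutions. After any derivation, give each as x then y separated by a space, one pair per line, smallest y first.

√123 = [11; 11,22, …], period ℓ=2 (even) → k=1
i=0: a=11 ⇒ p=11, q=1
i=1: a=11 ⇒ p=122, q=11
→ (122, 11).  Check: 122²=14884, 123·11²=14883, difference 1.
n=2: (122,11)∘(122,11) = (122·122+123·11·11, 122·11+11·122) = (29767,2684)

122 11
29767 2684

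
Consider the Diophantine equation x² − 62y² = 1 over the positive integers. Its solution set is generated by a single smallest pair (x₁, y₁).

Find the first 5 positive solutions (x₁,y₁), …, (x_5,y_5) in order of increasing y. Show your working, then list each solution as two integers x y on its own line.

63 8
7937 1008
999999 127000
125991937 16000992
15873984063 2015997992

√62 → a₀=7, period (1,6,1,14); ℓ=4 even so k=3
i=0: a=7 ⇒ p=7, q=1
…
i=2: a=6 ⇒ p=55, q=7
i=3: a=1 ⇒ p=63, q=8
→ (63, 8).  Check: 63²=3969, 62·8²=3968, difference 1.
(63+8√62)^2 = 7937 + 1008√62
(63+8√62)^3 = 999999 + 127000√62
(63+8√62)^4 = 125991937 + 16000992√62
(63+8√62)^5 = 15873984063 + 2015997992√62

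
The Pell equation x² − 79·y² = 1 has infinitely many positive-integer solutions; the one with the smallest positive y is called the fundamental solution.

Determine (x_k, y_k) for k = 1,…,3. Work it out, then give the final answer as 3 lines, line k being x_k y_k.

[8; 1,7,1,16] for √79; ℓ=4 ⇒ convergent index 3
a_0=8:  p_0=8·1+0=8,  q_0=8·0+1=1
…
a_2=7:  p_2=7·9+8=71,  q_2=7·1+1=8
a_3=1:  p_3=1·71+9=80,  q_3=1·8+1=9
→ (80, 9).  Check: 80²=6400, 79·9²=6399, difference 1.
k=2:  x_2 = 80·80+79·9·9 = 12799,  y_2 = 80·9+9·80 = 1440
k=3:  x_3 = 80·12799+79·9·1440 = 2047760,  y_3 = 80·1440+9·12799 = 230391

80 9
12799 1440
2047760 230391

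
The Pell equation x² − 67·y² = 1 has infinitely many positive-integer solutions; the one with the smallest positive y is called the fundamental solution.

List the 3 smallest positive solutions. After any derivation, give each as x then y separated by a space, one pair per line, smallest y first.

48842 5967
4771081927 582880428
466058366908226 56938091722785

√67 → a₀=8, period (5,2,1,1,7,1,1,2,5,16); ℓ=10 even so k=9
k=0  a_k=8  p_k/q_k = 8/1
…
k=6  a_k=1  p_k/q_k = 1899/232
…
k=8  a_k=2  p_k/q_k = 9053/1106
k=9  a_k=5  p_k/q_k = 48842/5967
fundamental: x₁=48842, y₁=5967  (since 2385540964 − 67·35605089 = 1)
k=2:  x_2 = 48842·48842+67·5967·5967 = 4771081927,  y_2 = 48842·5967+5967·48842 = 582880428
k=3:  x_3 = 48842·4771081927+67·5967·582880428 = 466058366908226,  y_3 = 48842·582880428+5967·4771081927 = 56938091722785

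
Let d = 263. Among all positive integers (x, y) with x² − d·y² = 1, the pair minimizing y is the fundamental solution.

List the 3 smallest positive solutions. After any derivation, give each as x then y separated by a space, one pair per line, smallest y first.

139128 8579
38713200767 2387158224
10772180392483224 664241098768765

√263 = [16; 4,1,1,1,1,15,1,1,1,1,4,32, …], period ℓ=12 (even) → k=11
a_0=16:  p_0=16·1+0=16,  q_0=16·0+1=1
…
a_2=1:  p_2=1·65+16=81,  q_2=1·4+1=5
a_3=1:  p_3=1·81+65=146,  q_3=1·5+4=9
a_4=1:  p_4=1·146+81=227,  q_4=1·9+5=14
a_5=1:  p_5=1·227+146=373,  q_5=1·14+9=23
a_6=15:  p_6=15·373+227=5822,  q_6=15·23+14=359
a_7=1:  p_7=1·5822+373=6195,  q_7=1·359+23=382
a_8=1:  p_8=1·6195+5822=12017,  q_8=1·382+359=741
a_9=1:  p_9=1·12017+6195=18212,  q_9=1·741+382=1123
a_10=1:  p_10=1·18212+12017=30229,  q_10=1·1123+741=1864
a_11=4:  p_11=4·30229+18212=139128,  q_11=4·1864+1123=8579
→ (139128, 8579).  Check: 139128²=19356600384, 263·8579²=19356600383, difference 1.
(139128+8579√263)^2 = 38713200767 + 2387158224√263
(139128+8579√263)^3 = 10772180392483224 + 664241098768765√263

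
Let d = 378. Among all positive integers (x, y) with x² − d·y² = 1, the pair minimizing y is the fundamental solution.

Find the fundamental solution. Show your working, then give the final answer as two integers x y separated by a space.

8749 450

d=378: √d = [19; 2,3,1,4,1,3,2,38] (ℓ=8, even), read p_7/q_7
a_0=19:  p_0=19·1+0=19,  q_0=19·0+1=1
a_1=2:  p_1=2·19+1=39,  q_1=2·1+0=2
a_2=3:  p_2=3·39+19=136,  q_2=3·2+1=7
a_3=1:  p_3=1·136+39=175,  q_3=1·7+2=9
a_4=4:  p_4=4·175+136=836,  q_4=4·9+7=43
a_5=1:  p_5=1·836+175=1011,  q_5=1·43+9=52
a_6=3:  p_6=3·1011+836=3869,  q_6=3·52+43=199
a_7=2:  p_7=2·3869+1011=8749,  q_7=2·199+52=450
fundamental: x₁=8749, y₁=450  (since 76545001 − 378·202500 = 1)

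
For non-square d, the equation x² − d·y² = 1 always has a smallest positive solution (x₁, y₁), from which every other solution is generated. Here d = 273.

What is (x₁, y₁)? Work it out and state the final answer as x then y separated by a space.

d=273: √d = [16; 1,1,10,1,1,32] (ℓ=6, even), read p_5/q_5
a_0=16:  p_0=16·1+0=16,  q_0=16·0+1=1
a_1=1:  p_1=1·16+1=17,  q_1=1·1+0=1
…
a_3=10:  p_3=10·33+17=347,  q_3=10·2+1=21
a_4=1:  p_4=1·347+33=380,  q_4=1·21+2=23
a_5=1:  p_5=1·380+347=727,  q_5=1·23+21=44
→ (727, 44).  Check: 727²=528529, 273·44²=528528, difference 1.

727 44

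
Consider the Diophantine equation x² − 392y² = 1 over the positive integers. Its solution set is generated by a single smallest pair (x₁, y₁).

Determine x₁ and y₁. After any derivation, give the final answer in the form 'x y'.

[19; 1,3,1,38] for √392; ℓ=4 ⇒ convergent index 3
a_0=19:  p_0=19·1+0=19,  q_0=19·0+1=1
…
a_2=3:  p_2=3·20+19=79,  q_2=3·1+1=4
a_3=1:  p_3=1·79+20=99,  q_3=1·4+1=5
fundamental: x₁=99, y₁=5  (since 9801 − 392·25 = 1)

99 5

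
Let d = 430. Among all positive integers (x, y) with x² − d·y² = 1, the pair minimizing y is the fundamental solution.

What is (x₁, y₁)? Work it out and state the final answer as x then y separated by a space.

2862251 138030

√430 = [20; 1,2,1,3,1,…,2,1,40, …], period ℓ=14 (even) → k=13
k=0  a_k=20  p_k/q_k = 20/1
…
k=2  a_k=2  p_k/q_k = 62/3
…
k=5  a_k=1  p_k/q_k = 394/19
k=6  a_k=6  p_k/q_k = 2675/129
…
k=8  a_k=6  p_k/q_k = 133439/6435
k=9  a_k=1  p_k/q_k = 155233/7486
…
k=12  a_k=2  p_k/q_k = 2107880/101651
k=13  a_k=1  p_k/q_k = 2862251/138030
→ (2862251, 138030).  Check: 2862251²=8192480787001, 430·138030²=8192480787000, difference 1.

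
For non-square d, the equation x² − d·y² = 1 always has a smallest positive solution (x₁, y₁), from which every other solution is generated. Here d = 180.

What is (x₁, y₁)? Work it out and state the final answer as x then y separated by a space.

√180 → a₀=13, period (2,2,2,26); ℓ=4 even so k=3
a_0=13:  p_0=13·1+0=13,  q_0=13·0+1=1
a_1=2:  p_1=2·13+1=27,  q_1=2·1+0=2
a_2=2:  p_2=2·27+13=67,  q_2=2·2+1=5
a_3=2:  p_3=2·67+27=161,  q_3=2·5+2=12
fundamental: x₁=161, y₁=12  (since 25921 − 180·144 = 1)

161 12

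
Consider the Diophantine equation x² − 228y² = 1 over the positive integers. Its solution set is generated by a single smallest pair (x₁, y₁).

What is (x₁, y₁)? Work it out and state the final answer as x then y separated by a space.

√228 → a₀=15, period (10,30); ℓ=2 even so k=1
step 0: (15, 1)  from 15·(1,0) + (0,1)
step 1: (151, 10)  from 10·(15,1) + (1,0)
fundamental: x₁=151, y₁=10  (since 22801 − 228·100 = 1)

151 10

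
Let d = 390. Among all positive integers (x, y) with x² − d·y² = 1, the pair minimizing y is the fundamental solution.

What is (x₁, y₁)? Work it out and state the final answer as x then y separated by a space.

√390 → a₀=19, period (1,2,1,38); ℓ=4 even so k=3
k=0  a_k=19  p_k/q_k = 19/1
k=1  a_k=1  p_k/q_k = 20/1
k=2  a_k=2  p_k/q_k = 59/3
k=3  a_k=1  p_k/q_k = 79/4
→ (79, 4).  Check: 79²=6241, 390·4²=6240, difference 1.

79 4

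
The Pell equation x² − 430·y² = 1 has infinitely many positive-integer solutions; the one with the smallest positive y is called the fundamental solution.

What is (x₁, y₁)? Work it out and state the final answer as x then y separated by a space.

2862251 138030

√430 = [20; 1,2,1,3,1,…,2,1,40, …], period ℓ=14 (even) → k=13
a_0=20:  p_0=20·1+0=20,  q_0=20·0+1=1
a_1=1:  p_1=1·20+1=21,  q_1=1·1+0=1
…
a_3=1:  p_3=1·62+21=83,  q_3=1·3+1=4
a_4=3:  p_4=3·83+62=311,  q_4=3·4+3=15
…
a_8=6:  p_8=6·21794+2675=133439,  q_8=6·1051+129=6435
a_9=1:  p_9=1·133439+21794=155233,  q_9=1·6435+1051=7486
a_10=3:  p_10=3·155233+133439=599138,  q_10=3·7486+6435=28893
…
a_12=2:  p_12=2·754371+599138=2107880,  q_12=2·36379+28893=101651
a_13=1:  p_13=1·2107880+754371=2862251,  q_13=1·101651+36379=138030
→ (2862251, 138030).  Check: 2862251²=8192480787001, 430·138030²=8192480787000, difference 1.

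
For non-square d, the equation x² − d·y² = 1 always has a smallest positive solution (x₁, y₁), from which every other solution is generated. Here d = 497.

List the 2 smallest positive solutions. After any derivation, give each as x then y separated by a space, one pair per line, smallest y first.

d=497: √d = [22; 3,2,2,5,6,5,2,2,3,44] (ℓ=10, even), read p_9/q_9
a_0=22:  p_0=22·1+0=22,  q_0=22·0+1=1
…
a_2=2:  p_2=2·67+22=156,  q_2=2·3+1=7
…
a_6=5:  p_6=5·12685+2051=65476,  q_6=5·569+92=2937
a_7=2:  p_7=2·65476+12685=143637,  q_7=2·2937+569=6443
a_8=2:  p_8=2·143637+65476=352750,  q_8=2·6443+2937=15823
a_9=3:  p_9=3·352750+143637=1201887,  q_9=3·15823+6443=53912
→ (1201887, 53912).  Check: 1201887²=1444532360769, 497·53912²=1444532360768, difference 1.
(x_2, y_2) = (1201887·1201887 + 497·53912·53912, 1201887·53912 + 53912·1201887) = (2889064721537, 129592263888)

1201887 53912
2889064721537 129592263888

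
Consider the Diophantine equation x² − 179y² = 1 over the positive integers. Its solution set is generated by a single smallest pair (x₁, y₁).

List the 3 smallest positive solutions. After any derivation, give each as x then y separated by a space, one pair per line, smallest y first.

d=179: √d = [13; 2,1,1,1,3,…,1,2,26] (ℓ=14, even), read p_13/q_13
a_0=13:  p_0=13·1+0=13,  q_0=13·0+1=1
…
a_2=1:  p_2=1·27+13=40,  q_2=1·2+1=3
…
a_4=1:  p_4=1·67+40=107,  q_4=1·5+3=8
…
a_7=13:  p_7=13·2047+388=26999,  q_7=13·153+29=2018
a_8=5:  p_8=5·26999+2047=137042,  q_8=5·2018+153=10243
a_9=3:  p_9=3·137042+26999=438125,  q_9=3·10243+2018=32747
a_10=1:  p_10=1·438125+137042=575167,  q_10=1·32747+10243=42990
a_11=1:  p_11=1·575167+438125=1013292,  q_11=1·42990+32747=75737
a_12=1:  p_12=1·1013292+575167=1588459,  q_12=1·75737+42990=118727
a_13=2:  p_13=2·1588459+1013292=4190210,  q_13=2·118727+75737=313191
→ (4190210, 313191).  Check: 4190210²=17557859844100, 179·313191²=17557859844099, difference 1.
(4190210+313191√179)^2 = 35115719688199 + 2624672120220√179
(4190210+313191√179)^3 = 294284479589372473370 + 21995854729733779209√179

4190210 313191
35115719688199 2624672120220
294284479589372473370 21995854729733779209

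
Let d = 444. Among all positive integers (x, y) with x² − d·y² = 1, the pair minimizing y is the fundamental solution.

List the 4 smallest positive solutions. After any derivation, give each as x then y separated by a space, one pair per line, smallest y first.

[21; 14,42] for √444; ℓ=2 ⇒ convergent index 1
i=0: a=21 ⇒ p=21, q=1
i=1: a=14 ⇒ p=295, q=14
(x₁, y₁) = (295, 14);  295² − 444·14² = 1 ✓
k=2:  x_2 = 295·295+444·14·14 = 174049,  y_2 = 295·14+14·295 = 8260
k=3:  x_3 = 295·174049+444·14·8260 = 102688615,  y_3 = 295·8260+14·174049 = 4873386
k=4:  x_4 = 295·102688615+444·14·4873386 = 60586108801,  y_4 = 295·4873386+14·102688615 = 2875289480

295 14
174049 8260
102688615 4873386
60586108801 2875289480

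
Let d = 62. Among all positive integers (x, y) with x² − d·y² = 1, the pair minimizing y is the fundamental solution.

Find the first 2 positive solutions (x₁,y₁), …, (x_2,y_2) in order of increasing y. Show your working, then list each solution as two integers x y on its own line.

63 8
7937 1008

d=62: √d = [7; 1,6,1,14] (ℓ=4, even), read p_3/q_3
a_0=7:  p_0=7·1+0=7,  q_0=7·0+1=1
a_1=1:  p_1=1·7+1=8,  q_1=1·1+0=1
a_2=6:  p_2=6·8+7=55,  q_2=6·1+1=7
a_3=1:  p_3=1·55+8=63,  q_3=1·7+1=8
→ (63, 8).  Check: 63²=3969, 62·8²=3968, difference 1.
k=2:  x_2 = 63·63+62·8·8 = 7937,  y_2 = 63·8+8·63 = 1008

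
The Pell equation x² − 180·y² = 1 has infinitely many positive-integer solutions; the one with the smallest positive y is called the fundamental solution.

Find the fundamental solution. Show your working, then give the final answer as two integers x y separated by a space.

161 12

[13; 2,2,2,26] for √180; ℓ=4 ⇒ convergent index 3
a_0=13:  p_0=13·1+0=13,  q_0=13·0+1=1
…
a_2=2:  p_2=2·27+13=67,  q_2=2·2+1=5
a_3=2:  p_3=2·67+27=161,  q_3=2·5+2=12
fundamental: x₁=161, y₁=12  (since 25921 − 180·144 = 1)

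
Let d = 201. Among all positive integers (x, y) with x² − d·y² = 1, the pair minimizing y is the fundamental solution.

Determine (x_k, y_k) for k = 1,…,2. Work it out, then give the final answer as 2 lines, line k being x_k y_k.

√201 → a₀=14, period (5,1,1,1,2,…,1,5,28); ℓ=14 even so k=13
a_0=14:  p_0=14·1+0=14,  q_0=14·0+1=1
…
a_2=1:  p_2=1·71+14=85,  q_2=1·5+1=6
a_3=1:  p_3=1·85+71=156,  q_3=1·6+5=11
a_4=1:  p_4=1·156+85=241,  q_4=1·11+6=17
a_5=2:  p_5=2·241+156=638,  q_5=2·17+11=45
a_6=1:  p_6=1·638+241=879,  q_6=1·45+17=62
…
a_10=1:  p_10=1·24768+8549=33317,  q_10=1·1747+603=2350
a_11=1:  p_11=1·33317+24768=58085,  q_11=1·2350+1747=4097
a_12=1:  p_12=1·58085+33317=91402,  q_12=1·4097+2350=6447
a_13=5:  p_13=5·91402+58085=515095,  q_13=5·6447+4097=36332
(x₁, y₁) = (515095, 36332);  515095² − 201·36332² = 1 ✓
(515095+36332√201)^2 = 530645718049 + 37428863080√201

515095 36332
530645718049 37428863080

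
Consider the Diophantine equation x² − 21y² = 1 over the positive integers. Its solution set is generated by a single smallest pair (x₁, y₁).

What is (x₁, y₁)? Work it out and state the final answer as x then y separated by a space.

√21 → a₀=4, period (1,1,2,1,1,8); ℓ=6 even so k=5
a_0=4:  p_0=4·1+0=4,  q_0=4·0+1=1
a_1=1:  p_1=1·4+1=5,  q_1=1·1+0=1
a_2=1:  p_2=1·5+4=9,  q_2=1·1+1=2
a_3=2:  p_3=2·9+5=23,  q_3=2·2+1=5
a_4=1:  p_4=1·23+9=32,  q_4=1·5+2=7
a_5=1:  p_5=1·32+23=55,  q_5=1·7+5=12
(x₁, y₁) = (55, 12);  55² − 21·12² = 1 ✓

55 12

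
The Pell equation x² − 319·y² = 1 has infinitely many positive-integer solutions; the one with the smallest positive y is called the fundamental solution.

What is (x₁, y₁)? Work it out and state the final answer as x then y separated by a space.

d=319: √d = [17; 1,6,5,1,4,…,6,1,34] (ℓ=14, even), read p_13/q_13
step 0: (17, 1)  from 17·(1,0) + (0,1)
…
step 2: (125, 7)  from 6·(18,1) + (17,1)
step 3: (643, 36)  from 5·(125,7) + (18,1)
…
step 8: (58797, 3292)  from 3·(15628,875) + (11913,667)
step 9: (250816, 14043)  from 4·(58797,3292) + (15628,875)
…
step 12: (11102899, 621643)  from 6·(1798881,100718) + (309613,17335)
step 13: (12901780, 722361)  from 1·(11102899,621643) + (1798881,100718)
→ (12901780, 722361).  Check: 12901780²=166455927168400, 319·722361²=166455927168399, difference 1.

12901780 722361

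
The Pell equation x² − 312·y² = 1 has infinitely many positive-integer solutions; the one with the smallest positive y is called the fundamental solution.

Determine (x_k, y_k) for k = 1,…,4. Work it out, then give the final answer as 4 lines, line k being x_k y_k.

53 3
5617 318
595349 33705
63101377 3572412

√312 → a₀=17, period (1,1,1,34); ℓ=4 even so k=3
step 0: (17, 1)  from 17·(1,0) + (0,1)
…
step 2: (35, 2)  from 1·(18,1) + (17,1)
step 3: (53, 3)  from 1·(35,2) + (18,1)
fundamental: x₁=53, y₁=3  (since 2809 − 312·9 = 1)
(53+3√312)^2 = 5617 + 318√312
(53+3√312)^3 = 595349 + 33705√312
(53+3√312)^4 = 63101377 + 3572412√312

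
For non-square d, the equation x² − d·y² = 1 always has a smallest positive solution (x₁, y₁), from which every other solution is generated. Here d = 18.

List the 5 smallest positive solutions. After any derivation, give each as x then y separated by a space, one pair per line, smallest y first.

[4; 4,8] for √18; ℓ=2 ⇒ convergent index 1
step 0: (4, 1)  from 4·(1,0) + (0,1)
step 1: (17, 4)  from 4·(4,1) + (1,0)
fundamental: x₁=17, y₁=4  (since 289 − 18·16 = 1)
(x_2, y_2) = (17·17 + 18·4·4, 17·4 + 4·17) = (577, 136)
(x_3, y_3) = (17·577 + 18·4·136, 17·136 + 4·577) = (19601, 4620)
(x_4, y_4) = (17·19601 + 18·4·4620, 17·4620 + 4·19601) = (665857, 156944)
(x_5, y_5) = (17·665857 + 18·4·156944, 17·156944 + 4·665857) = (22619537, 5331476)

17 4
577 136
19601 4620
665857 156944
22619537 5331476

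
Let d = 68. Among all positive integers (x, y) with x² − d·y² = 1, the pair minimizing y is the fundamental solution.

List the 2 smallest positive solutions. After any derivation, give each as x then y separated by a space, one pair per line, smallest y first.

33 4
2177 264

d=68: √d = [8; 4,16] (ℓ=2, even), read p_1/q_1
i=0: a=8 ⇒ p=8, q=1
i=1: a=4 ⇒ p=33, q=4
fundamental: x₁=33, y₁=4  (since 1089 − 68·16 = 1)
(33+4√68)^2 = 2177 + 264√68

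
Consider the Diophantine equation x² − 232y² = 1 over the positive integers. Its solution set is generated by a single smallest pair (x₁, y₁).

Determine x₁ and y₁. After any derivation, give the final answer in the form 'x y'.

19603 1287

[15; 4,3,7,3,4,30] for √232; ℓ=6 ⇒ convergent index 5
k=0  a_k=15  p_k/q_k = 15/1
k=1  a_k=4  p_k/q_k = 61/4
k=2  a_k=3  p_k/q_k = 198/13
k=3  a_k=7  p_k/q_k = 1447/95
k=4  a_k=3  p_k/q_k = 4539/298
k=5  a_k=4  p_k/q_k = 19603/1287
→ (19603, 1287).  Check: 19603²=384277609, 232·1287²=384277608, difference 1.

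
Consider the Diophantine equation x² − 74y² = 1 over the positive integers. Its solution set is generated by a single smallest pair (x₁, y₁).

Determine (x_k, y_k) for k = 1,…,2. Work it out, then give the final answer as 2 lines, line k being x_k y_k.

3699 430
27365201 3181140

√74 → a₀=8, period (1,1,1,1,16); ℓ=5 odd so k=9
i=0: a=8 ⇒ p=8, q=1
i=1: a=1 ⇒ p=9, q=1
…
i=3: a=1 ⇒ p=26, q=3
i=4: a=1 ⇒ p=43, q=5
i=5: a=16 ⇒ p=714, q=83
i=6: a=1 ⇒ p=757, q=88
i=7: a=1 ⇒ p=1471, q=171
i=8: a=1 ⇒ p=2228, q=259
i=9: a=1 ⇒ p=3699, q=430
→ (3699, 430).  Check: 3699²=13682601, 74·430²=13682600, difference 1.
k=2:  x_2 = 3699·3699+74·430·430 = 27365201,  y_2 = 3699·430+430·3699 = 3181140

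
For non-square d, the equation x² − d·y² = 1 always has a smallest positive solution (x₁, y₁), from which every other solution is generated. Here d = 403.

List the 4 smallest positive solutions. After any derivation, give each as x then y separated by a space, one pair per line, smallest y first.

√403 → a₀=20, period (13,2,1,3,1,3,1,2,13,40); ℓ=10 even so k=9
step 0: (20, 1)  from 20·(1,0) + (0,1)
…
step 2: (542, 27)  from 2·(261,13) + (20,1)
…
step 5: (3754, 187)  from 1·(2951,147) + (803,40)
step 6: (14213, 708)  from 3·(3754,187) + (2951,147)
…
step 8: (50147, 2498)  from 2·(17967,895) + (14213,708)
step 9: (669878, 33369)  from 13·(50147,2498) + (17967,895)
→ (669878, 33369).  Check: 669878²=448736534884, 403·33369²=448736534883, difference 1.
k=2:  x_2 = 669878·669878+403·33369·33369 = 897473069767,  y_2 = 669878·33369+33369·669878 = 44706317964
k=3:  x_3 = 669878·897473069767+403·33369·44706317964 = 1202394930058086974,  y_3 = 669878·44706317964+33369·897473069767 = 59895557730143415
k=4:  x_4 = 669878·1202394930058086974+403·33369·59895557730143415 = 1610915821914004898868577,  y_4 = 669878·59895557730143415+33369·1202394930058086974 = 80245432842261314788776

669878 33369
897473069767 44706317964
1202394930058086974 59895557730143415
1610915821914004898868577 80245432842261314788776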